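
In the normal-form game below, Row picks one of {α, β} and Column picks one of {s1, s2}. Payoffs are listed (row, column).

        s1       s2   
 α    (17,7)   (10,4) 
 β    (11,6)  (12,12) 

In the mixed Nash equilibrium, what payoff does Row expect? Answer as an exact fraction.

47/4

Column mixes with probability q on s1, chosen so Row is indifferent: 17q + 10(1−q) = 11q + 12(1−q) gives q = 1/4.
Row's expected payoff (from either row, since indifferent) is 17·1/4 + 10·3/4 = 47/4.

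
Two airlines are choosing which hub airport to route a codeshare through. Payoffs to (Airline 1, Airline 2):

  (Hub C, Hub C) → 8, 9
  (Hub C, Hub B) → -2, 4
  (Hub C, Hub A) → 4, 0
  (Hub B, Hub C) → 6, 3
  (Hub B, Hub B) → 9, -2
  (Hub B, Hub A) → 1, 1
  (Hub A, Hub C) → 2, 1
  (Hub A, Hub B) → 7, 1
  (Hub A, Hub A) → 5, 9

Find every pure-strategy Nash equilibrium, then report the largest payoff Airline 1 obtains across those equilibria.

8

Both Hub C is a pure NE (Airline 1: 8 ≥ 6; Airline 2: 9 ≥ 4). Airline 1 gets 8.
Both Hub A is a pure NE (Airline 1: 5 ≥ 4; Airline 2: 9 ≥ 1). Airline 1 gets 5.
Every other cell has a profitable deviation for at least one player. Highest of {8, 5} is 8.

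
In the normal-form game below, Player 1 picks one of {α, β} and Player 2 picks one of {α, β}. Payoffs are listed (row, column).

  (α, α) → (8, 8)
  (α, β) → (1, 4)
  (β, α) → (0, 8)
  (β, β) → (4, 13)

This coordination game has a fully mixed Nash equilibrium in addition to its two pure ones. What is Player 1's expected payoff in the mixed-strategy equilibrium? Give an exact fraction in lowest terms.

32/11

Player 2 mixes with probability q on α, chosen so Player 1 is indifferent: 8q + 1(1−q) = 0q + 4(1−q) gives q = 3/11.
Player 1's expected payoff (from either row, since indifferent) is 8·3/11 + 1·8/11 = 32/11.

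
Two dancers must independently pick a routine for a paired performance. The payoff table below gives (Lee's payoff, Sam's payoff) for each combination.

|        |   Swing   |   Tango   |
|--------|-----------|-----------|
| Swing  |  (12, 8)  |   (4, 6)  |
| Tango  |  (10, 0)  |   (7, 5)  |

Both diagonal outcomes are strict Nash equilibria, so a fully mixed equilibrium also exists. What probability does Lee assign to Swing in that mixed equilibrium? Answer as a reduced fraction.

Lee's mix p on Swing must make Sam indifferent between Swing and Tango.
Sam's payoff from Swing: 8p + 0(1−p). From Tango: 6p + 5(1−p).
Set equal: 2p = 5(1−p) → p = 5/7.

5/7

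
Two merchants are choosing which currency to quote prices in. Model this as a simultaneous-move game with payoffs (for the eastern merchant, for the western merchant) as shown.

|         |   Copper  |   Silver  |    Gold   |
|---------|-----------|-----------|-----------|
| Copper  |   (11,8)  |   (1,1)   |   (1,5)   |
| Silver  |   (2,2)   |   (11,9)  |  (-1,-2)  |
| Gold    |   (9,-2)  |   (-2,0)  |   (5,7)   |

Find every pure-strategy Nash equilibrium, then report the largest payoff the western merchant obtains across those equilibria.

Both Copper is a pure NE (the eastern merchant: 11 ≥ 9; the western merchant: 8 ≥ 5). The western merchant gets 8.
Both Silver is a pure NE (the eastern merchant: 11 ≥ 1; the western merchant: 9 ≥ 2). The western merchant gets 9.
Both Gold is a pure NE (the eastern merchant: 5 ≥ 1; the western merchant: 7 ≥ 0). The western merchant gets 7.
Every other cell has a profitable deviation for at least one player. Highest of {8, 9, 7} is 9.

9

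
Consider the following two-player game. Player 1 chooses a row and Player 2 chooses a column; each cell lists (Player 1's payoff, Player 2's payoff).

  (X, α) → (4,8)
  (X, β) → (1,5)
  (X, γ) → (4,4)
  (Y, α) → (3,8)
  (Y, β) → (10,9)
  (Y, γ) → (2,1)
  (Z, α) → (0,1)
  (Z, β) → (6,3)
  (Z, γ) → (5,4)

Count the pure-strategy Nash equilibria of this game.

3

(X, α): Player 1 gets 4 (best alternative 3); Player 2 gets 8 (best alternative 5). Neither deviates — NE.
(Y, β): Player 1 gets 10 (best alternative 6); Player 2 gets 9 (best alternative 8). Neither deviates — NE.
(Z, γ): Player 1 gets 5 (best alternative 4); Player 2 gets 4 (best alternative 3). Neither deviates — NE.
(Y, α) is not a NE: Player 1 would switch to X (4 > 3).
No other cell survives both best-response checks, so there are 3 pure NE.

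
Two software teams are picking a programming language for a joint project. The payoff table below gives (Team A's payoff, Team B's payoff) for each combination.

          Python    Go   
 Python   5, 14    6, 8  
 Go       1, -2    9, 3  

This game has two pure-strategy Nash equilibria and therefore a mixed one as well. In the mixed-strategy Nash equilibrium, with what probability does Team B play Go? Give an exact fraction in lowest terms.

4/7

Team B's mix q on Python must make Team A indifferent between Python and Go.
Team A's payoff from Python: 5q + 6(1−q). From Go: 1q + 9(1−q).
Set equal: 4q = 3(1−q) → q = 3/7.
Probability on Go is 1 − 3/7 = 4/7.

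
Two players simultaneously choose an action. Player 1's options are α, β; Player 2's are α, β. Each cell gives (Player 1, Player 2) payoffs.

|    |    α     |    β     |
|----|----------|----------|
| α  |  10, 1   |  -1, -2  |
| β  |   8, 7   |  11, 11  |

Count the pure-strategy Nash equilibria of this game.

Both α: Player 1 gets 10 (best alternative 8); Player 2 gets 1 (best alternative -2). Neither deviates — NE.
Both β: Player 1 gets 11 (best alternative -1); Player 2 gets 11 (best alternative 7). Neither deviates — NE.
(α, β) is not a NE: Player 1 would switch to β (11 > -1).
No other cell survives both best-response checks, so there are 2 pure NE.

2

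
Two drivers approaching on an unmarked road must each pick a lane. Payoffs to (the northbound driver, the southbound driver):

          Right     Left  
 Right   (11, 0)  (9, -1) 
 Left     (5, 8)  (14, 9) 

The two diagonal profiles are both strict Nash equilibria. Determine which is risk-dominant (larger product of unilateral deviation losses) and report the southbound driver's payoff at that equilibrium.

At both Right: the northbound driver loses 11 − 5 = 6 by deviating; the southbound driver loses 0 − (-1) = 1. Product = 6·1 = 6.
At both Left: the northbound driver loses 14 − 9 = 5 by deviating; the southbound driver loses 9 − 8 = 1. Product = 5·1 = 5.
6 > 5, so both Right is risk-dominant. The southbound driver's payoff there is 0.

0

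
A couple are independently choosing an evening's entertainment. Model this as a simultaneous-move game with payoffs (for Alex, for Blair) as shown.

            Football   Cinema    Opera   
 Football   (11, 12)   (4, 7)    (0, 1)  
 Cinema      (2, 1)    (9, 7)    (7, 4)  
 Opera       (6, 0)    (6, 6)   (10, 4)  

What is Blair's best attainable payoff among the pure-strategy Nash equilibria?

12

Both Football is a pure NE (Alex: 11 ≥ 6; Blair: 12 ≥ 7). Blair gets 12.
Both Cinema is a pure NE (Alex: 9 ≥ 6; Blair: 7 ≥ 4). Blair gets 7.
Every other cell has a profitable deviation for at least one player. Highest of {12, 7} is 12.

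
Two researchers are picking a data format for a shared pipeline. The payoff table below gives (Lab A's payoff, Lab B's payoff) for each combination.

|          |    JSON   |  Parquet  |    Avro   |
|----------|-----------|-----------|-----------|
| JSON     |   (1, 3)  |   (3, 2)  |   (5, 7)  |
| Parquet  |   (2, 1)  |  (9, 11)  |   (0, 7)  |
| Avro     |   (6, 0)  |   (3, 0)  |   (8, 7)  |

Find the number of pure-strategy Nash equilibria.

2

Both Parquet: Lab A gets 9 (best alternative 3); Lab B gets 11 (best alternative 7). Neither deviates — NE.
Both Avro: Lab A gets 8 (best alternative 5); Lab B gets 7 (best alternative 0). Neither deviates — NE.
Both JSON is not a NE: Lab A would switch to Avro (6 > 1).
No other cell survives both best-response checks, so there are 2 pure NE.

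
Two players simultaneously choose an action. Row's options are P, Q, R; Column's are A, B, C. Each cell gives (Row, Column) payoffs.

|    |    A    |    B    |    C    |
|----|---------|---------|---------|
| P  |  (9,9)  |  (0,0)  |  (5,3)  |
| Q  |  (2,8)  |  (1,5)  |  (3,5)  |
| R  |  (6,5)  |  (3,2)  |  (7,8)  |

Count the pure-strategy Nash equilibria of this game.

2

(P, A): Row gets 9 (best alternative 6); Column gets 9 (best alternative 3). Neither deviates — NE.
(R, C): Row gets 7 (best alternative 5); Column gets 8 (best alternative 5). Neither deviates — NE.
(Q, B) is not a NE: Row would switch to R (3 > 1).
No other cell survives both best-response checks, so there are 2 pure NE.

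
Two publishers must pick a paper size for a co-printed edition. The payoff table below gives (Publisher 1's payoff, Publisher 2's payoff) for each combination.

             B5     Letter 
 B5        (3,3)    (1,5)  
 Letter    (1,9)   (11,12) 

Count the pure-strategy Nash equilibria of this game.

1

Both Letter: Publisher 1 gets 11 (best alternative 1); Publisher 2 gets 12 (best alternative 9). Neither deviates — NE.
Both B5 is not a NE: Publisher 2 would switch to Letter (5 > 3).
No other cell survives both best-response checks, so there is 1 pure NE.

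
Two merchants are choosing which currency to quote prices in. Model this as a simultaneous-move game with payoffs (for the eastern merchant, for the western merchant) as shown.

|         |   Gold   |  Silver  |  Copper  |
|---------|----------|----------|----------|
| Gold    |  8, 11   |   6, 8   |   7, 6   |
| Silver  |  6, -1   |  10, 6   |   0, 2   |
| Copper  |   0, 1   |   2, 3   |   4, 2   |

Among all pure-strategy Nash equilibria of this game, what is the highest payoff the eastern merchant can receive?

10

Both Gold is a pure NE (the eastern merchant: 8 ≥ 6; the western merchant: 11 ≥ 8). The eastern merchant gets 8.
Both Silver is a pure NE (the eastern merchant: 10 ≥ 6; the western merchant: 6 ≥ 2). The eastern merchant gets 10.
Every other cell has a profitable deviation for at least one player. Highest of {8, 10} is 10.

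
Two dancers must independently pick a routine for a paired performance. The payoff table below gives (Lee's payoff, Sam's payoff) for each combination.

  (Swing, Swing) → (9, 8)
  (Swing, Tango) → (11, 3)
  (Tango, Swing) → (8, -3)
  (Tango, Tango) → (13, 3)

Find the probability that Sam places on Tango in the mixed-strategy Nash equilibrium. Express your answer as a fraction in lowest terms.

1/3

Sam's mix q on Swing must make Lee indifferent between Swing and Tango.
Lee's payoff from Swing: 9q + 11(1−q). From Tango: 8q + 13(1−q).
Set equal: 1q = 2(1−q) → q = 2/3.
Probability on Tango is 1 − 2/3 = 1/3.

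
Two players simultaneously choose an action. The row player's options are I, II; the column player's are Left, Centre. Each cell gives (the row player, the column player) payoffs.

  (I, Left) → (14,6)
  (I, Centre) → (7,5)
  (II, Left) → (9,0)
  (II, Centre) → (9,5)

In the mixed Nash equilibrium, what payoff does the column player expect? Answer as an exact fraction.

The row player mixes with probability p on I, chosen so the column player is indifferent: 6p + 0(1−p) = 5p + 5(1−p) gives p = 5/6.
The column player's expected payoff is 6·5/6 + 0·1/6 = 5.

5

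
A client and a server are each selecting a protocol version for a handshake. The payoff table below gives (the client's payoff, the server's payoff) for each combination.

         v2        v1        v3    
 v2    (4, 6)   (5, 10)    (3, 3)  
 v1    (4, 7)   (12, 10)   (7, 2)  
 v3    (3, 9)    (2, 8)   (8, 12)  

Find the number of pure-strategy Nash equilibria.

2

Both v1: the client gets 12 (best alternative 5); the server gets 10 (best alternative 7). Neither deviates — NE.
Both v3: the client gets 8 (best alternative 7); the server gets 12 (best alternative 9). Neither deviates — NE.
Both v2 is not a NE: the server would switch to v1 (10 > 6).
No other cell survives both best-response checks, so there are 2 pure NE.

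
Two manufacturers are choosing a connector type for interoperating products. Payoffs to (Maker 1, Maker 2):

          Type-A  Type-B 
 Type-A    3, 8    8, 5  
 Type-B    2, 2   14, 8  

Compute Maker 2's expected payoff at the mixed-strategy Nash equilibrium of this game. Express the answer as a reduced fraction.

Maker 1 mixes with probability p on Type-A, chosen so Maker 2 is indifferent: 8p + 2(1−p) = 5p + 8(1−p) gives p = 2/3.
Maker 2's expected payoff is 8·2/3 + 2·1/3 = 6.

6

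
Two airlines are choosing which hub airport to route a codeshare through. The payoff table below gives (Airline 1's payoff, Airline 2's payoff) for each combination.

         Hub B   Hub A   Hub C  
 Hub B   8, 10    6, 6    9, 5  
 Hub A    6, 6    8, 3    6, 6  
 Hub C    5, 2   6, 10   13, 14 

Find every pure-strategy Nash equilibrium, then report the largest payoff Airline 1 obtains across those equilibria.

13

Both Hub B is a pure NE (Airline 1: 8 ≥ 6; Airline 2: 10 ≥ 6). Airline 1 gets 8.
Both Hub C is a pure NE (Airline 1: 13 ≥ 9; Airline 2: 14 ≥ 10). Airline 1 gets 13.
Every other cell has a profitable deviation for at least one player. Highest of {8, 13} is 13.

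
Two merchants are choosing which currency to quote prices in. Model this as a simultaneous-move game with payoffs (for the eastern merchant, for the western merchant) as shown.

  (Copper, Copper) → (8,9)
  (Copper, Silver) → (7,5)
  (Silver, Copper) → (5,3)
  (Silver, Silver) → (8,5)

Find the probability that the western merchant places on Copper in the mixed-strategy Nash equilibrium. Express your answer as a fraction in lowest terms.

1/4

The western merchant's mix q on Copper must make the eastern merchant indifferent between Copper and Silver.
The eastern merchant's payoff from Copper: 8q + 7(1−q). From Silver: 5q + 8(1−q).
Set equal: 3q = 1(1−q) → q = 1/4.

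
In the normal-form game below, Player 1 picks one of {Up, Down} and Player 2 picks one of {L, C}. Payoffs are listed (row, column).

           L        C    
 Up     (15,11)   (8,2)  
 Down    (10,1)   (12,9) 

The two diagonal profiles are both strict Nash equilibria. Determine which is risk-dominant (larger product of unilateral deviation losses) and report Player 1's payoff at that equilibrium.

15

At (Up, L): Player 1 loses 15 − 10 = 5 by deviating; Player 2 loses 11 − 2 = 9. Product = 5·9 = 45.
At (Down, C): Player 1 loses 12 − 8 = 4 by deviating; Player 2 loses 9 − 1 = 8. Product = 4·8 = 32.
45 > 32, so (Up, L) is risk-dominant. Player 1's payoff there is 15.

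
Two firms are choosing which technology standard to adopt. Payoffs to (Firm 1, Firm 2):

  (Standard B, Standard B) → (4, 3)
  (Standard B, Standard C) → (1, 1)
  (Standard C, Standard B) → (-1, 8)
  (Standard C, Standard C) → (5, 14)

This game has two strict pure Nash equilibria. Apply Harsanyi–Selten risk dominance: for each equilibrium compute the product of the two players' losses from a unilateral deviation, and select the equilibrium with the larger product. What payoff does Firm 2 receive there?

At both Standard B: Firm 1 loses 4 − (-1) = 5 by deviating; Firm 2 loses 3 − 1 = 2. Product = 5·2 = 10.
At both Standard C: Firm 1 loses 5 − 1 = 4 by deviating; Firm 2 loses 14 − 8 = 6. Product = 4·6 = 24.
24 > 10, so both Standard C is risk-dominant. Firm 2's payoff there is 14.

14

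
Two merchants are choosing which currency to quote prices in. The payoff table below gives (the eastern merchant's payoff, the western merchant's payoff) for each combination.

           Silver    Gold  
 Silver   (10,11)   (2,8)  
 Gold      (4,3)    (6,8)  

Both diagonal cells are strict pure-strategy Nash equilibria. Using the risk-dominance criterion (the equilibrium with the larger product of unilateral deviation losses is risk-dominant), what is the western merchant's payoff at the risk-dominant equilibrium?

8

At both Silver: the eastern merchant loses 10 − 4 = 6 by deviating; the western merchant loses 11 − 8 = 3. Product = 6·3 = 18.
At both Gold: the eastern merchant loses 6 − 2 = 4 by deviating; the western merchant loses 8 − 3 = 5. Product = 4·5 = 20.
20 > 18, so both Gold is risk-dominant. The western merchant's payoff there is 8.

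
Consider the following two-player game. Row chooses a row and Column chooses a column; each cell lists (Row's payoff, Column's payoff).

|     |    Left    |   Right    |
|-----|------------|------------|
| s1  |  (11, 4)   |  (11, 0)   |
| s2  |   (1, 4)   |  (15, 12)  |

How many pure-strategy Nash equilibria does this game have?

2

(s1, Left): Row gets 11 (best alternative 1); Column gets 4 (best alternative 0). Neither deviates — NE.
(s2, Right): Row gets 15 (best alternative 11); Column gets 12 (best alternative 4). Neither deviates — NE.
(s2, Left) is not a NE: Row would switch to s1 (11 > 1).
No other cell survives both best-response checks, so there are 2 pure NE.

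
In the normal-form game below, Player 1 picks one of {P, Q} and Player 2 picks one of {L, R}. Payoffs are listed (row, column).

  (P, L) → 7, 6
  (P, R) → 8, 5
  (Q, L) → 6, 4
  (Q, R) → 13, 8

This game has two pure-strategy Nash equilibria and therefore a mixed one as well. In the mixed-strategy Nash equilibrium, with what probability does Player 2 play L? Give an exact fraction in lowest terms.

5/6

Player 2's mix q on L must make Player 1 indifferent between P and Q.
Player 1's payoff from P: 7q + 8(1−q). From Q: 6q + 13(1−q).
Set equal: 1q = 5(1−q) → q = 5/6.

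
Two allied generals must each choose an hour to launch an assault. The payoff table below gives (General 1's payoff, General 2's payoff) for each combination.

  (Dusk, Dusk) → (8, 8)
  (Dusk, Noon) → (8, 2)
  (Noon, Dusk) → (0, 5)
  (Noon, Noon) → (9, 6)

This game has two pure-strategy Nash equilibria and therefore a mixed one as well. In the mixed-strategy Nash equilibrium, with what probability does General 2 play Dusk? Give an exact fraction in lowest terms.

1/9

General 2's mix q on Dusk must make General 1 indifferent between Dusk and Noon.
General 1's payoff from Dusk: 8q + 8(1−q). From Noon: 0q + 9(1−q).
Set equal: 8q = 1(1−q) → q = 1/9.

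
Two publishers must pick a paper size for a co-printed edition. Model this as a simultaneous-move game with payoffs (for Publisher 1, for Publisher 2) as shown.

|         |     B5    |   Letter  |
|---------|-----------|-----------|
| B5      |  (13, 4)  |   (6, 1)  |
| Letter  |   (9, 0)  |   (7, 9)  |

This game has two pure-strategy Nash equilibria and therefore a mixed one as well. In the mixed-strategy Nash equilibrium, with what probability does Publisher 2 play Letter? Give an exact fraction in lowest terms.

4/5

Publisher 2's mix q on B5 must make Publisher 1 indifferent between B5 and Letter.
Publisher 1's payoff from B5: 13q + 6(1−q). From Letter: 9q + 7(1−q).
Set equal: 4q = 1(1−q) → q = 1/5.
Probability on Letter is 1 − 1/5 = 4/5.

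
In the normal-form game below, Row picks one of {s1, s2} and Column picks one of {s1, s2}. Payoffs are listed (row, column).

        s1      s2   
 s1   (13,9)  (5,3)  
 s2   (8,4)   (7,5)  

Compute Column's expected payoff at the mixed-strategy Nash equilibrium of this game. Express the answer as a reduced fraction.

33/7

Row mixes with probability p on s1, chosen so Column is indifferent: 9p + 4(1−p) = 3p + 5(1−p) gives p = 1/7.
Column's expected payoff is 9·1/7 + 4·6/7 = 33/7.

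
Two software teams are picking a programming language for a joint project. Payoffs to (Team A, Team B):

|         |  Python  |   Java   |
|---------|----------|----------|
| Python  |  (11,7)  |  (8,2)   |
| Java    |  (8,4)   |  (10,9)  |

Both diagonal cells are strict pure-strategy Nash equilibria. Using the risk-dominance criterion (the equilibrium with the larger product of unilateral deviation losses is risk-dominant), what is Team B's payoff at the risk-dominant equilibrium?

At both Python: Team A loses 11 − 8 = 3 by deviating; Team B loses 7 − 2 = 5. Product = 3·5 = 15.
At both Java: Team A loses 10 − 8 = 2 by deviating; Team B loses 9 − 4 = 5. Product = 2·5 = 10.
15 > 10, so both Python is risk-dominant. Team B's payoff there is 7.

7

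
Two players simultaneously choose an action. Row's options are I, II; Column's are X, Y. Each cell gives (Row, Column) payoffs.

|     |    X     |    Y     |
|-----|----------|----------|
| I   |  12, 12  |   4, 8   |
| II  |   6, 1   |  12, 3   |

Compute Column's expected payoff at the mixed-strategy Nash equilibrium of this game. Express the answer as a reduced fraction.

14/3

Row mixes with probability p on I, chosen so Column is indifferent: 12p + 1(1−p) = 8p + 3(1−p) gives p = 1/3.
Column's expected payoff is 12·1/3 + 1·2/3 = 14/3.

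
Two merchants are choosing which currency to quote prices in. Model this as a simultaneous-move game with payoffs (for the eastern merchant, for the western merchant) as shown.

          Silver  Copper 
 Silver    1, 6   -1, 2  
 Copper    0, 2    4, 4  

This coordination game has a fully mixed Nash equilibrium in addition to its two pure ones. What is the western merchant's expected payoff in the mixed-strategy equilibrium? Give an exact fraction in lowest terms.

The eastern merchant mixes with probability p on Silver, chosen so the western merchant is indifferent: 6p + 2(1−p) = 2p + 4(1−p) gives p = 1/3.
The western merchant's expected payoff is 6·1/3 + 2·2/3 = 10/3.

10/3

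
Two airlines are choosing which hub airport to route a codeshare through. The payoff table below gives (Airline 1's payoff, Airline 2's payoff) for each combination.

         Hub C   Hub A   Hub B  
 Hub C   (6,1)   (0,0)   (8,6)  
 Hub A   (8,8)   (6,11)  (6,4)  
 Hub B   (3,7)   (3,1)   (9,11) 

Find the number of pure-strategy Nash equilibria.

2

Both Hub A: Airline 1 gets 6 (best alternative 3); Airline 2 gets 11 (best alternative 8). Neither deviates — NE.
Both Hub B: Airline 1 gets 9 (best alternative 8); Airline 2 gets 11 (best alternative 7). Neither deviates — NE.
Both Hub C is not a NE: Airline 1 would switch to Hub A (8 > 6).
No other cell survives both best-response checks, so there are 2 pure NE.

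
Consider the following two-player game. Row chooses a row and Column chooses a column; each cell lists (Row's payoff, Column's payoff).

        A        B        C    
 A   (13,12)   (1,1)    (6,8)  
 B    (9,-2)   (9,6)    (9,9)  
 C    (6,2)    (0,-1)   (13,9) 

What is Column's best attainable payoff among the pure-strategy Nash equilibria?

12

Both A is a pure NE (Row: 13 ≥ 9; Column: 12 ≥ 8). Column gets 12.
Both C is a pure NE (Row: 13 ≥ 9; Column: 9 ≥ 2). Column gets 9.
Every other cell has a profitable deviation for at least one player. Highest of {12, 9} is 12.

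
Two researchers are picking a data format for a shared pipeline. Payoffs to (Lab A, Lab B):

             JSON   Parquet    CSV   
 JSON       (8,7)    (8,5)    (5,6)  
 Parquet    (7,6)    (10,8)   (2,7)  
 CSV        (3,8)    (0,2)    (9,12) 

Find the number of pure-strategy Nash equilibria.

Both JSON: Lab A gets 8 (best alternative 7); Lab B gets 7 (best alternative 6). Neither deviates — NE.
Both Parquet: Lab A gets 10 (best alternative 8); Lab B gets 8 (best alternative 7). Neither deviates — NE.
Both CSV: Lab A gets 9 (best alternative 5); Lab B gets 12 (best alternative 8). Neither deviates — NE.
(JSON, CSV) is not a NE: Lab A would switch to CSV (9 > 5).
No other cell survives both best-response checks, so there are 3 pure NE.

3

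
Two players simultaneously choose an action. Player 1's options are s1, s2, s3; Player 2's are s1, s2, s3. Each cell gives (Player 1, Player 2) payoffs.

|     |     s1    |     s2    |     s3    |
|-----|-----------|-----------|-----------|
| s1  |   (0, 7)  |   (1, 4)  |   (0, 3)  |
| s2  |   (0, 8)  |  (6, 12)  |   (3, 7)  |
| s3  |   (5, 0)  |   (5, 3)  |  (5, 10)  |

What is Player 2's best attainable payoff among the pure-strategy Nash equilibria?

Both s2 is a pure NE (Player 1: 6 ≥ 5; Player 2: 12 ≥ 8). Player 2 gets 12.
Both s3 is a pure NE (Player 1: 5 ≥ 3; Player 2: 10 ≥ 3). Player 2 gets 10.
Every other cell has a profitable deviation for at least one player. Highest of {12, 10} is 12.

12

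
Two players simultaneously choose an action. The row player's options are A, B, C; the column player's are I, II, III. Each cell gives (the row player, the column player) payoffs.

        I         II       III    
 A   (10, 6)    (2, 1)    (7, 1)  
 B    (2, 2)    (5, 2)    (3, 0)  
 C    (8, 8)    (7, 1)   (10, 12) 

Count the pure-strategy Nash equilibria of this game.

(A, I): the row player gets 10 (best alternative 8); the column player gets 6 (best alternative 1). Neither deviates — NE.
(C, III): the row player gets 10 (best alternative 7); the column player gets 12 (best alternative 8). Neither deviates — NE.
(B, II) is not a NE: the row player would switch to C (7 > 5).
No other cell survives both best-response checks, so there are 2 pure NE.

2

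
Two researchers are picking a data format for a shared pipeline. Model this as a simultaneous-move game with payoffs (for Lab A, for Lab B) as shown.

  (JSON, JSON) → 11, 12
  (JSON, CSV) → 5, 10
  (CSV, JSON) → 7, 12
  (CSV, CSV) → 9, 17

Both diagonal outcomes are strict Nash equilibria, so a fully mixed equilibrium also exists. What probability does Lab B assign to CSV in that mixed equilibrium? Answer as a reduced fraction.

Lab B's mix q on JSON must make Lab A indifferent between JSON and CSV.
Lab A's payoff from JSON: 11q + 5(1−q). From CSV: 7q + 9(1−q).
Set equal: 4q = 4(1−q) → q = 4/8 = 1/2.
Probability on CSV is 1 − 1/2 = 1/2.

1/2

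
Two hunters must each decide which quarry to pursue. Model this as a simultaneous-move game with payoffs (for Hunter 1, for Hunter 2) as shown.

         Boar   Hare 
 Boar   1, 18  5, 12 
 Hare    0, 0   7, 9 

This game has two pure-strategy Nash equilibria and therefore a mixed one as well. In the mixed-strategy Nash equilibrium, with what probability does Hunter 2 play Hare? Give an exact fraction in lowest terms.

Hunter 2's mix q on Boar must make Hunter 1 indifferent between Boar and Hare.
Hunter 1's payoff from Boar: 1q + 5(1−q). From Hare: 0q + 7(1−q).
Set equal: 1q = 2(1−q) → q = 2/3.
Probability on Hare is 1 − 2/3 = 1/3.

1/3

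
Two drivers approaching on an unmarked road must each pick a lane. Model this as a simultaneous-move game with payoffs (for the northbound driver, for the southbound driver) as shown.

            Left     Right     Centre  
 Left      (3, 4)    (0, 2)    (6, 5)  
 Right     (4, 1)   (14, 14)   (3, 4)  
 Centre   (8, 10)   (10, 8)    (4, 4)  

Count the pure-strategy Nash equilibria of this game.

(Left, Centre): the northbound driver gets 6 (best alternative 4); the southbound driver gets 5 (best alternative 4). Neither deviates — NE.
Both Right: the northbound driver gets 14 (best alternative 10); the southbound driver gets 14 (best alternative 4). Neither deviates — NE.
(Centre, Left): the northbound driver gets 8 (best alternative 4); the southbound driver gets 10 (best alternative 8). Neither deviates — NE.
Both Centre is not a NE: the northbound driver would switch to Left (6 > 4).
No other cell survives both best-response checks, so there are 3 pure NE.

3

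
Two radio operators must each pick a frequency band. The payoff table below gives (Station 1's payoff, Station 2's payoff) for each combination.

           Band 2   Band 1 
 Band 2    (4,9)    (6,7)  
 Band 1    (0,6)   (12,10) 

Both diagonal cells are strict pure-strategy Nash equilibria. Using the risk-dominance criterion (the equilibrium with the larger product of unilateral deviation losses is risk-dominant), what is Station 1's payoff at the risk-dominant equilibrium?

At both Band 2: Station 1 loses 4 − 0 = 4 by deviating; Station 2 loses 9 − 7 = 2. Product = 4·2 = 8.
At both Band 1: Station 1 loses 12 − 6 = 6 by deviating; Station 2 loses 10 − 6 = 4. Product = 6·4 = 24.
24 > 8, so both Band 1 is risk-dominant. Station 1's payoff there is 12.

12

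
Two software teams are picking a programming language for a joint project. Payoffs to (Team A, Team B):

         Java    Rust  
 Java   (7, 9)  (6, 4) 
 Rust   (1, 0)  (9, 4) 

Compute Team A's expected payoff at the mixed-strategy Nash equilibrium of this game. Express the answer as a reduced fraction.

19/3

Team B mixes with probability q on Java, chosen so Team A is indifferent: 7q + 6(1−q) = 1q + 9(1−q) gives q = 1/3.
Team A's expected payoff (from either row, since indifferent) is 7·1/3 + 6·2/3 = 19/3.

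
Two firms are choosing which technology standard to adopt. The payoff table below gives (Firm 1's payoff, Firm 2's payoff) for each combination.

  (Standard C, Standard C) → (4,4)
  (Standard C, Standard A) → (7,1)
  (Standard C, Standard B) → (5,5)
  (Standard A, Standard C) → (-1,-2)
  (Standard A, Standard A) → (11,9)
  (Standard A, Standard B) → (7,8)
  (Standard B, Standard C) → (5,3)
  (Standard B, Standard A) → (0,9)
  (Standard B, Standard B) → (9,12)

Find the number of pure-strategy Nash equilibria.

Both Standard A: Firm 1 gets 11 (best alternative 7); Firm 2 gets 9 (best alternative 8). Neither deviates — NE.
Both Standard B: Firm 1 gets 9 (best alternative 7); Firm 2 gets 12 (best alternative 9). Neither deviates — NE.
Both Standard C is not a NE: Firm 1 would switch to Standard B (5 > 4).
No other cell survives both best-response checks, so there are 2 pure NE.

2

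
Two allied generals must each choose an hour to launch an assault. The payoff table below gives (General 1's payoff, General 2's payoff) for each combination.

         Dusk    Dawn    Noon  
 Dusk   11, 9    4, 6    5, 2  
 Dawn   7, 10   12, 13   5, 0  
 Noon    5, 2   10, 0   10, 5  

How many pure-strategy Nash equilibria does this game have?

Both Dusk: General 1 gets 11 (best alternative 7); General 2 gets 9 (best alternative 6). Neither deviates — NE.
Both Dawn: General 1 gets 12 (best alternative 10); General 2 gets 13 (best alternative 10). Neither deviates — NE.
Both Noon: General 1 gets 10 (best alternative 5); General 2 gets 5 (best alternative 2). Neither deviates — NE.
(Noon, Dawn) is not a NE: General 1 would switch to Dawn (12 > 10).
No other cell survives both best-response checks, so there are 3 pure NE.

3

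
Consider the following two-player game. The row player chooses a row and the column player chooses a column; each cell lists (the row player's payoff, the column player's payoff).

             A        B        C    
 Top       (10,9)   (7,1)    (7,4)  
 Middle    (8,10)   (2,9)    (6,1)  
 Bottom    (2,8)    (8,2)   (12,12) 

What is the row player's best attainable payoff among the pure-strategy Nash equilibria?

(Top, A) is a pure NE (the row player: 10 ≥ 8; the column player: 9 ≥ 4). The row player gets 10.
(Bottom, C) is a pure NE (the row player: 12 ≥ 7; the column player: 12 ≥ 8). The row player gets 12.
Every other cell has a profitable deviation for at least one player. Highest of {10, 12} is 12.

12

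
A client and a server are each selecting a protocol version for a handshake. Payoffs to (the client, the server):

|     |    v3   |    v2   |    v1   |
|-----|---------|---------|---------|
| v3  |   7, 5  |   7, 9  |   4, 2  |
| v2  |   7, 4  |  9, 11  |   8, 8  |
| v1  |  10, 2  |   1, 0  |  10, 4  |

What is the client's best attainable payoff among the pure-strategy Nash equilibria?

10

Both v2 is a pure NE (the client: 9 ≥ 7; the server: 11 ≥ 8). The client gets 9.
Both v1 is a pure NE (the client: 10 ≥ 8; the server: 4 ≥ 2). The client gets 10.
Every other cell has a profitable deviation for at least one player. Highest of {9, 10} is 10.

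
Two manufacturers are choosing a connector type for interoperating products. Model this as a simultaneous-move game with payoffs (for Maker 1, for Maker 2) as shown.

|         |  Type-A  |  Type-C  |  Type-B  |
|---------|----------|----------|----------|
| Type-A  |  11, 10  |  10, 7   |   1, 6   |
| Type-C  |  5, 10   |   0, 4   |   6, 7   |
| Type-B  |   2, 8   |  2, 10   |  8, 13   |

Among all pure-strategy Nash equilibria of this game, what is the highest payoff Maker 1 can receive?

11

Both Type-A is a pure NE (Maker 1: 11 ≥ 5; Maker 2: 10 ≥ 7). Maker 1 gets 11.
Both Type-B is a pure NE (Maker 1: 8 ≥ 6; Maker 2: 13 ≥ 10). Maker 1 gets 8.
Every other cell has a profitable deviation for at least one player. Highest of {11, 8} is 11.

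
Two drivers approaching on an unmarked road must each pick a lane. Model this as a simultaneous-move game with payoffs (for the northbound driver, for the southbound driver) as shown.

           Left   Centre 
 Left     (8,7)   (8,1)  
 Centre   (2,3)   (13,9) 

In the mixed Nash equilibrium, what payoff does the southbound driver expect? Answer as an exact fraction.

5

The northbound driver mixes with probability p on Left, chosen so the southbound driver is indifferent: 7p + 3(1−p) = 1p + 9(1−p) gives p = 1/2.
The southbound driver's expected payoff is 7·1/2 + 3·1/2 = 5.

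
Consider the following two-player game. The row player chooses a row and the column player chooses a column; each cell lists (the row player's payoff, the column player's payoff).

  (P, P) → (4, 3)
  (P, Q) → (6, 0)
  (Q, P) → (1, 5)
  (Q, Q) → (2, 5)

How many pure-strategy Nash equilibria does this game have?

Both P: the row player gets 4 (best alternative 1); the column player gets 3 (best alternative 0). Neither deviates — NE.
Both Q is not a NE: the row player would switch to P (6 > 2).
No other cell survives both best-response checks, so there is 1 pure NE.

1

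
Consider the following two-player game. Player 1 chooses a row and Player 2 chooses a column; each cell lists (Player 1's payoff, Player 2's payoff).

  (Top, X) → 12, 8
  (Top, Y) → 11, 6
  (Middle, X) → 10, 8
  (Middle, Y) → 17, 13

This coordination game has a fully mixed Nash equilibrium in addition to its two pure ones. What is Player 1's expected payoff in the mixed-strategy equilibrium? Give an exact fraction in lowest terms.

47/4

Player 2 mixes with probability q on X, chosen so Player 1 is indifferent: 12q + 11(1−q) = 10q + 17(1−q) gives q = 3/4.
Player 1's expected payoff (from either row, since indifferent) is 12·3/4 + 11·1/4 = 47/4.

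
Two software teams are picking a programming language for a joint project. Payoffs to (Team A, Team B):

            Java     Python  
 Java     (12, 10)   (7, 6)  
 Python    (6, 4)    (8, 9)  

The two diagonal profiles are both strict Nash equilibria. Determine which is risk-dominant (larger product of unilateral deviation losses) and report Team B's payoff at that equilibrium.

At both Java: Team A loses 12 − 6 = 6 by deviating; Team B loses 10 − 6 = 4. Product = 6·4 = 24.
At both Python: Team A loses 8 − 7 = 1 by deviating; Team B loses 9 − 4 = 5. Product = 1·5 = 5.
24 > 5, so both Java is risk-dominant. Team B's payoff there is 10.

10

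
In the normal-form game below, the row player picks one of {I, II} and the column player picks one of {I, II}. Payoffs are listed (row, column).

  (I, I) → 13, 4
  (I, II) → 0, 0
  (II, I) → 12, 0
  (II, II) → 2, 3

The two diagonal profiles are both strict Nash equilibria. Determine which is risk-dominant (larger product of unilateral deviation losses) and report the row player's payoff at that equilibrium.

At both I: the row player loses 13 − 12 = 1 by deviating; the column player loses 4 − 0 = 4. Product = 1·4 = 4.
At both II: the row player loses 2 − 0 = 2 by deviating; the column player loses 3 − 0 = 3. Product = 2·3 = 6.
6 > 4, so both II is risk-dominant. The row player's payoff there is 2.

2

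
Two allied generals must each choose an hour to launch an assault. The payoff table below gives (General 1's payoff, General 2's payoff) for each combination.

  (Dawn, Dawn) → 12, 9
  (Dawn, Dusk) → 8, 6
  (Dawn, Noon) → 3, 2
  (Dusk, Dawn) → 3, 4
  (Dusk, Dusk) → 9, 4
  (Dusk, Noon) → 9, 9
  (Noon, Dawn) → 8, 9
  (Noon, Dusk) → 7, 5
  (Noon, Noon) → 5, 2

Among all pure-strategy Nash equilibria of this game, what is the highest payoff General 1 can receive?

12

Both Dawn is a pure NE (General 1: 12 ≥ 8; General 2: 9 ≥ 6). General 1 gets 12.
(Dusk, Noon) is a pure NE (General 1: 9 ≥ 5; General 2: 9 ≥ 4). General 1 gets 9.
Every other cell has a profitable deviation for at least one player. Highest of {12, 9} is 12.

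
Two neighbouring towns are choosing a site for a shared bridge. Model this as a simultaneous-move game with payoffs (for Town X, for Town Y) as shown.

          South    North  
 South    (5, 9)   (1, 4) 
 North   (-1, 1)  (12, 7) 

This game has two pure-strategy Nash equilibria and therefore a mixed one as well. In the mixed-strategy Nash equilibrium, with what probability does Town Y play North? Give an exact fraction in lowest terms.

Town Y's mix q on South must make Town X indifferent between South and North.
Town X's payoff from South: 5q + 1(1−q). From North: (-1)q + 12(1−q).
Set equal: 6q = 11(1−q) → q = 11/17.
Probability on North is 1 − 11/17 = 6/17.

6/17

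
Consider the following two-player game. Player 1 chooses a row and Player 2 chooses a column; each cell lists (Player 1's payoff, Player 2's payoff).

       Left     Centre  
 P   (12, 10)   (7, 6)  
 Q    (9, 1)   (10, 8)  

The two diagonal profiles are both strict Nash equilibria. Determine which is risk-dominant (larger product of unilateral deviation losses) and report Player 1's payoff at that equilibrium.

10

At (P, Left): Player 1 loses 12 − 9 = 3 by deviating; Player 2 loses 10 − 6 = 4. Product = 3·4 = 12.
At (Q, Centre): Player 1 loses 10 − 7 = 3 by deviating; Player 2 loses 8 − 1 = 7. Product = 3·7 = 21.
21 > 12, so (Q, Centre) is risk-dominant. Player 1's payoff there is 10.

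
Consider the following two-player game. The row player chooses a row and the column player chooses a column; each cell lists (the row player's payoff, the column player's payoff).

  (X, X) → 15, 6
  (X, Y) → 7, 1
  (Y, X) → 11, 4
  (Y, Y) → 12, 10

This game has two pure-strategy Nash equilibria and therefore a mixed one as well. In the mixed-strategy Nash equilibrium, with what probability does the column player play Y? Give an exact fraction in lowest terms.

4/9

The column player's mix q on X must make the row player indifferent between X and Y.
The row player's payoff from X: 15q + 7(1−q). From Y: 11q + 12(1−q).
Set equal: 4q = 5(1−q) → q = 5/9.
Probability on Y is 1 − 5/9 = 4/9.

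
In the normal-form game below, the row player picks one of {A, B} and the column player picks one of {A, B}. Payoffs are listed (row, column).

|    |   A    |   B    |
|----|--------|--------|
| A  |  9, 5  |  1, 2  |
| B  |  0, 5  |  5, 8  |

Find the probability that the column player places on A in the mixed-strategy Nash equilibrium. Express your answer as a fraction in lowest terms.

The column player's mix q on A must make the row player indifferent between A and B.
The row player's payoff from A: 9q + 1(1−q). From B: 0q + 5(1−q).
Set equal: 9q = 4(1−q) → q = 4/13.

4/13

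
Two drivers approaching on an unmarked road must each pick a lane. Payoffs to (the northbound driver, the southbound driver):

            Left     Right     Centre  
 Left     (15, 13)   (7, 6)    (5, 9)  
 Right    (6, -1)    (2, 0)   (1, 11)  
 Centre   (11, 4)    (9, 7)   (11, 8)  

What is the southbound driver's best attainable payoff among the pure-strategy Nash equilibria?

13

Both Left is a pure NE (the northbound driver: 15 ≥ 11; the southbound driver: 13 ≥ 9). The southbound driver gets 13.
Both Centre is a pure NE (the northbound driver: 11 ≥ 5; the southbound driver: 8 ≥ 7). The southbound driver gets 8.
Every other cell has a profitable deviation for at least one player. Highest of {13, 8} is 13.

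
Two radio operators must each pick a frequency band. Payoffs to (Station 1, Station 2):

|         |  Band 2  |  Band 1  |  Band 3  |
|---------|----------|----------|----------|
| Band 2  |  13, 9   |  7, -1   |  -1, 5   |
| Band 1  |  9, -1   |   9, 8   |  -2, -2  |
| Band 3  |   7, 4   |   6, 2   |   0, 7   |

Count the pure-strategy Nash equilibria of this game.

Both Band 2: Station 1 gets 13 (best alternative 9); Station 2 gets 9 (best alternative 5). Neither deviates — NE.
Both Band 1: Station 1 gets 9 (best alternative 7); Station 2 gets 8 (best alternative -1). Neither deviates — NE.
Both Band 3: Station 1 gets 0 (best alternative -1); Station 2 gets 7 (best alternative 4). Neither deviates — NE.
(Band 2, Band 3) is not a NE: Station 1 would switch to Band 3 (0 > -1).
No other cell survives both best-response checks, so there are 3 pure NE.

3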